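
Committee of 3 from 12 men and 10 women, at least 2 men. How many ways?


Count by #men:
  2M,1W: C(12,2)×C(10,1)=660
  3M,0W: C(12,3)×C(10,0)=220
Total = 880

880


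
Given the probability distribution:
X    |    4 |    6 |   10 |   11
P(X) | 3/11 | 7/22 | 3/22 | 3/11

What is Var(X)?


E[X] = 81/11
E[X²] = 687/11
Var(X) = E[X²] - (E[X])² = 687/11 - 6561/121 = 996/121

Var(X) = 996/121 ≈ 8.2314


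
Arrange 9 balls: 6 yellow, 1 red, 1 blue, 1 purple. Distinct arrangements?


9!/(6!×1!×1!×1!) = 504

504


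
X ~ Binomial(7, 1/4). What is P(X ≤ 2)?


P(X ≤ 2) = Σ P(X=i) for i=0..2
P(X=0) = 2187/16384
P(X=1) = 5103/16384
P(X=2) = 5103/16384
Sum = 12393/16384

P(X ≤ 2) = 12393/16384 ≈ 75.64%


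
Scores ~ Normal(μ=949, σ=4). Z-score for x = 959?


z = (x - μ)/σ = (959 - 949)/4 = 2.5

z = 2.5


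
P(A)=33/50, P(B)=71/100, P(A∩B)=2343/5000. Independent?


P(A)×P(B) = 2343/5000
P(A∩B) = 2343/5000
Equal ✓ → Independent

Yes, independent


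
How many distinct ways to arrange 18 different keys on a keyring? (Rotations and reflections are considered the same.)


Free circular arrangements: rotations and reflections both identified.
(n-1)!/2 = 17!/2 = 355687428096000/2 = 177843714048000

177843714048000


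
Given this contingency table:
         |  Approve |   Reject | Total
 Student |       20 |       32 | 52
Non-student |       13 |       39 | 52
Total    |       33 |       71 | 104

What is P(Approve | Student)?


P(Approve | Student) = 20/(20+32) = 20/52 = 5/13

P(Approve|Student) = 5/13 ≈ 38.46%


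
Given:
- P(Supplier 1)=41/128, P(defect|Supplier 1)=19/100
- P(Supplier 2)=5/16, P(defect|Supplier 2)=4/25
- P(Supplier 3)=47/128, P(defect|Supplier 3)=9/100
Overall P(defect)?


P(B) = Σ P(B|Aᵢ)×P(Aᵢ)
  19/100×41/128 = 779/12800
  4/25×5/16 = 1/20
  9/100×47/128 = 423/12800
Sum = 921/6400

P(defect) = 921/6400 ≈ 14.39%


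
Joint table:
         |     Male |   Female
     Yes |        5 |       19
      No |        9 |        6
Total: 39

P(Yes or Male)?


P(Yes∨Male) = P(Yes) + P(Male) - P(Yes∧Male)
= (24 + 14 - 5)/39 = 33/39 = 11/13

P = 11/13 ≈ 84.62%


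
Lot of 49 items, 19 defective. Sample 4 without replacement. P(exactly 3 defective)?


Hypergeometric: C(19,3)×C(30,1)/C(49,4)
= 969×30/211876 = 14535/105938

P(X=3) = 14535/105938 ≈ 13.72%


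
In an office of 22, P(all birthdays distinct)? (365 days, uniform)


P(all different) = Π(365-i)/365 for i=0..21
= (365/365)×(364/365)×...×(344/365)
= 0.524305

P ≈ 0.5243 ≈ 52.43%


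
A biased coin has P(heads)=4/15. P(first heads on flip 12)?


Geometric: P(X=12) = (1-p)^(k-1)×p = (11/15)^11×4/15 = 1141246682444/129746337890625

P(X=12) = 1141246682444/129746337890625 ≈ 0.88%


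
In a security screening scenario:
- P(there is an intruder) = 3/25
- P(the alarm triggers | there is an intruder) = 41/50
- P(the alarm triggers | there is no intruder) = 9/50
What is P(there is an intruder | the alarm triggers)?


Using Bayes' theorem:
P(A|B) = P(B|A)·P(A) / P(B)

P(the alarm triggers) = 41/50 × 3/25 + 9/50 × 22/25
= 123/1250 + 99/625 = 321/1250

P(there is an intruder|the alarm triggers) = (123/1250) / (321/1250) = 41/107

P(there is an intruder|the alarm triggers) = 41/107 ≈ 38.32%


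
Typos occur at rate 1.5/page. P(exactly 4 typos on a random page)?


Poisson(λ=1.5): P(X=4) = e^(-λ)×λ^k/k!
= e^(-1.5) × 1.5^4 / 4!
≈ 0.2231301601 × 5.0625 / 24 ≈ 0.047067

P(X=4) ≈ 0.047067 ≈ 4.71%


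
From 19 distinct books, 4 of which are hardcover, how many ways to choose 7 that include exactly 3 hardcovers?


Choose 3 of the 4 hardcovers and 4 of the other 15 books:
C(4,3)×C(15,4) = 4×1365 = 5460

5460


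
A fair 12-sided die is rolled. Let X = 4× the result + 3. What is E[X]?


E[die] = (1+12)/2 = 13/2
E[X] = 4×13/2 + 3 = 29

E[X] = 29


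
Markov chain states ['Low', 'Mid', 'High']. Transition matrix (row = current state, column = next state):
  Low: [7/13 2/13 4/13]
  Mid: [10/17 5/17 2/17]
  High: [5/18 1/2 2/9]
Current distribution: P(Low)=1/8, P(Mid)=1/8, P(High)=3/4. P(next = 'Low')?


P(next=Low) = Σᵢ P(now=i)×P(i→Low)
= 1/8×7/13 + 1/8×10/17 + 3/4×5/18
= 7/104 + 5/68 + 5/24 = 463/1326

P = 463/1326 ≈ 0.3492


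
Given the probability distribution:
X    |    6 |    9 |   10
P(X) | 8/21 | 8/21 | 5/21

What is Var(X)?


E[X] = 170/21
E[X²] = 1436/21
Var(X) = E[X²] - (E[X])² = 1436/21 - 28900/441 = 1256/441

Var(X) = 1256/441 ≈ 2.8481


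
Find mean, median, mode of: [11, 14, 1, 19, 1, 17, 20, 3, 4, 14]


Sorted: [1, 1, 3, 4, 11, 14, 14, 17, 19, 20]
Mean = 104/10 = 52/5
Median = 25/2
Freq: {11: 1, 14: 2, 1: 2, 19: 1, 17: 1, 20: 1, 3: 1, 4: 1}
Mode: [1, 14]

Mean=52/5, Median=25/2, Mode=[1, 14]


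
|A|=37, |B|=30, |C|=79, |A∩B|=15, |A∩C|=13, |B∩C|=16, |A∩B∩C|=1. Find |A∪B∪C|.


|A∪B∪C| = 37+30+79-15-13-16+1 = 103

|A∪B∪C| = 103


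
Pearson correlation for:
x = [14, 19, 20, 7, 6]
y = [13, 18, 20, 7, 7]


n=5, Σx=66, Σy=65, Σxy=1015, Σx²=1042, Σy²=991
r = (5×1015 - 66×65)/√((5×1042 - 66²)(5×991 - 65²))
= 785/√(854×730) = 785/√623420 ≈ 785/789.5695 ≈ 0.9942

r ≈ 0.9942


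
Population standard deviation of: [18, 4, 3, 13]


Mean = 38/4 = 19/2
  (18-19/2)²=289/4
  (4-19/2)²=121/4
  (3-19/2)²=169/4
  (13-19/2)²=49/4
Σ(x-μ)² = 157
σ² = 157/4

σ = √(157/4) ≈ 6.2650


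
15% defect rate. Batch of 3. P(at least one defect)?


P(all good) = (17/20)^3 = 4913/8000
P(≥1 defect) = 3087/8000

P = 3087/8000 ≈ 38.59%


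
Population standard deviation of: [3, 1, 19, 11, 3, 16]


Mean = 53/6
  (3-53/6)²=1225/36
  (1-53/6)²=2209/36
  (19-53/6)²=3721/36
  (11-53/6)²=169/36
  (3-53/6)²=1225/36
  (16-53/6)²=1849/36
Σ(x-μ)² = 1733/6
σ² = (1733/6)/6 = 1733/36

σ = √(1733/36) ≈ 6.9382


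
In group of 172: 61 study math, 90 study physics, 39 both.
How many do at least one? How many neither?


|A∪B| = 61+90-39 = 112
Neither = 172-112 = 60

At least one: 112; Neither: 60


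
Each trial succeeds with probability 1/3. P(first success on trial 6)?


Geometric: P(X=6) = (1-p)^(k-1)×p = (2/3)^5×1/3 = 32/729

P(X=6) = 32/729 ≈ 4.39%


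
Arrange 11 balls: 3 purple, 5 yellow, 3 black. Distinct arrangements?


11!/(3!×5!×3!) = 9240

9240


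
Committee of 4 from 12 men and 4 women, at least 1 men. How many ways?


Count by #men:
  1M,3W: C(12,1)×C(4,3)=48
  2M,2W: C(12,2)×C(4,2)=396
  3M,1W: C(12,3)×C(4,1)=880
  4M,0W: C(12,4)×C(4,0)=495
Total = 1819

1819


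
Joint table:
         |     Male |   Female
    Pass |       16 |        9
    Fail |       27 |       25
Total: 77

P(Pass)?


P(Pass) = (16+9)/77 = 25/77

P(Pass) = 25/77 ≈ 32.47%


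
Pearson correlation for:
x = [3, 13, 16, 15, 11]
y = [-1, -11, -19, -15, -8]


n=5, Σx=58, Σy=-54, Σxy=-763, Σx²=780, Σy²=772
r = (5×(-763) - 58×(-54))/√((5×780 - 58²)(5×772 - (-54)²))
= -683/√(536×944) = -683/√505984 ≈ -683/711.3255 ≈ -0.9602

r ≈ -0.9602


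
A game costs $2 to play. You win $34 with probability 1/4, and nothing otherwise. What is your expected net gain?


E[gain] = (34-2)×1/4 + (-2)×3/4
= 8 - 3/2 = 13/2

Expected net gain = $13/2 ≈ $6.50


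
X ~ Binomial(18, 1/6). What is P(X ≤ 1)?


P(X ≤ 1) = Σ P(X=i) for i=0..1
P(X=0) = 3814697265625/101559956668416
P(X=1) = 762939453125/5642219814912
Sum = 17547607421875/101559956668416

P(X ≤ 1) = 17547607421875/101559956668416 ≈ 17.28%


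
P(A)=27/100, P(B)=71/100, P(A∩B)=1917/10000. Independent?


P(A)×P(B) = 1917/10000
P(A∩B) = 1917/10000
Equal ✓ → Independent

Yes, independent


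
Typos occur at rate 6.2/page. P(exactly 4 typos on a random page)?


Poisson(λ=6.2): P(X=4) = e^(-λ)×λ^k/k!
= e^(-6.2) × 6.2^4 / 4!
≈ 0.002029430636 × 1477.6336 / 24 ≈ 0.124948

P(X=4) ≈ 0.124948 ≈ 12.49%


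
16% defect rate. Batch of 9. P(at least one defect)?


P(all good) = (21/25)^9 = 794280046581/3814697265625
P(≥1 defect) = 3020417219044/3814697265625

P = 3020417219044/3814697265625 ≈ 79.18%


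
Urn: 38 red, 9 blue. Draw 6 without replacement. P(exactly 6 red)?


Hypergeometric: C(38,6)×C(9,0)/C(47,6)
= 2760681×1/10737573 = 11951/46483

P(X=6) = 11951/46483 ≈ 25.71%


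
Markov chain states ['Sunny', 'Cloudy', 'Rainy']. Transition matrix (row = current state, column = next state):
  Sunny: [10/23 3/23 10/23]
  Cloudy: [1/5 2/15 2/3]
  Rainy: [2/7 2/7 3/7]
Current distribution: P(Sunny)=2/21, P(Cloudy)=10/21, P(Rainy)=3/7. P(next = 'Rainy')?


P(next=Rainy) = Σᵢ P(now=i)×P(i→Rainy)
= 2/21×10/23 + 10/21×2/3 + 3/7×3/7
= 20/483 + 20/63 + 9/49 = 5503/10143

P = 5503/10143 ≈ 0.5425


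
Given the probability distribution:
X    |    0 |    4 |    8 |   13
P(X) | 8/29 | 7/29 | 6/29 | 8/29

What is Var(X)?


E[X] = 180/29
E[X²] = 1848/29
Var(X) = E[X²] - (E[X])² = 1848/29 - 32400/841 = 21192/841

Var(X) = 21192/841 ≈ 25.1986


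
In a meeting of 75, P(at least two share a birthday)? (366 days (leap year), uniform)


P(all different) = Π(366-i)/366 for i=0..74
= 0.000287
P(match) = 1 - 0.000287 = 0.999713

P ≈ 0.9997 ≈ 99.97%


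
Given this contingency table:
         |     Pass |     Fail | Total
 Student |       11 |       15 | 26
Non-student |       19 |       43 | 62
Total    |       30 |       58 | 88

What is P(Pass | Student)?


P(Pass | Student) = 11/(11+15) = 11/26

P(Pass|Student) = 11/26 ≈ 42.31%


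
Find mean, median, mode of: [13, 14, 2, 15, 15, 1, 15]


Sorted: [1, 2, 13, 14, 15, 15, 15]
Mean = 75/7
Median = 14
Freq: {13: 1, 14: 1, 2: 1, 15: 3, 1: 1}
Mode: [15]

Mean=75/7, Median=14, Mode=15


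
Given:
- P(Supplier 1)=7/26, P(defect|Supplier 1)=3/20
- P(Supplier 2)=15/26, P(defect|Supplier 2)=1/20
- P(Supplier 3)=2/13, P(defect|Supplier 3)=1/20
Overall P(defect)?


P(B) = Σ P(B|Aᵢ)×P(Aᵢ)
  3/20×7/26 = 21/520
  1/20×15/26 = 3/104
  1/20×2/13 = 1/130
Sum = 1/13

P(defect) = 1/13 ≈ 7.69%


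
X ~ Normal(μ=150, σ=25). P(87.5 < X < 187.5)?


z₁=(87.5-150)/25=-2.5, z₂=(187.5-150)/25=1.5
P = Φ(1.5) - Φ(-2.5) = 0.933193 - 0.006210 = 0.926983 ≈ 0.9270

P(87.5 < X < 187.5) ≈ 0.9270


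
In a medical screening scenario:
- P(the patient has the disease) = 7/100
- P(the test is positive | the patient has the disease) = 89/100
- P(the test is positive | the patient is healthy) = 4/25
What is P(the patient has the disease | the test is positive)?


Using Bayes' theorem:
P(A|B) = P(B|A)·P(A) / P(B)

P(the test is positive) = 89/100 × 7/100 + 4/25 × 93/100
= 623/10000 + 93/625 = 2111/10000

P(the patient has the disease|the test is positive) = (623/10000) / (2111/10000) = 623/2111

P(the patient has the disease|the test is positive) = 623/2111 ≈ 29.51%


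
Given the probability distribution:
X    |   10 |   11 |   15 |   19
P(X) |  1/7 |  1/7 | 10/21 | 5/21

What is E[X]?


E[X] = Σ x·P(X=x)
= (10)×(1/7) + (11)×(1/7) + (15)×(10/21) + (19)×(5/21)
= 44/3

E[X] = 44/3


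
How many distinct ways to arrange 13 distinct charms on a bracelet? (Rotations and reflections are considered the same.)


Free circular arrangements: rotations and reflections both identified.
(n-1)!/2 = 12!/2 = 479001600/2 = 239500800

239500800


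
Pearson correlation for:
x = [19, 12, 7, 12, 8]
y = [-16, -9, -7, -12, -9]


n=5, Σx=58, Σy=-53, Σxy=-677, Σx²=762, Σy²=611
r = (5×(-677) - 58×(-53))/√((5×762 - 58²)(5×611 - (-53)²))
= -311/√(446×246) = -311/√109716 ≈ -311/331.2341 ≈ -0.9389

r ≈ -0.9389


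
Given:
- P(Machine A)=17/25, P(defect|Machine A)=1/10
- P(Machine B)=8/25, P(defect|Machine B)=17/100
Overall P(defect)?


P(B) = Σ P(B|Aᵢ)×P(Aᵢ)
  1/10×17/25 = 17/250
  17/100×8/25 = 34/625
Sum = 153/1250

P(defect) = 153/1250 ≈ 12.24%


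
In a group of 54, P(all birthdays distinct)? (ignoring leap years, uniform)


P(all different) = Π(365-i)/365 for i=0..53
= (365/365)×(364/365)×...×(312/365)
= 0.016123

P ≈ 0.0161 ≈ 1.61%


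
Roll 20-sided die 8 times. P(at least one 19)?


P(no 19)^8 = (19/20)^8 = 16983563041/25600000000
P(≥1) = 1 - 16983563041/25600000000 = 8616436959/25600000000

P = 8616436959/25600000000 ≈ 33.66%


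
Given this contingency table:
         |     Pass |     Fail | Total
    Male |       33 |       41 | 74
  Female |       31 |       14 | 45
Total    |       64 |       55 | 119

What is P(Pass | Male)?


P(Pass | Male) = 33/(33+41) = 33/74

P(Pass|Male) = 33/74 ≈ 44.59%


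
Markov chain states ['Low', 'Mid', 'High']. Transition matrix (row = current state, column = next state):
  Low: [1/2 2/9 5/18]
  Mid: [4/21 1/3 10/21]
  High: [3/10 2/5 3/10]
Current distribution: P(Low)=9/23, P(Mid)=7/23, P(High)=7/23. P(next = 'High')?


P(next=High) = Σᵢ P(now=i)×P(i→High)
= 9/23×5/18 + 7/23×10/21 + 7/23×3/10
= 5/46 + 10/69 + 21/230 = 119/345

P = 119/345 ≈ 0.3449


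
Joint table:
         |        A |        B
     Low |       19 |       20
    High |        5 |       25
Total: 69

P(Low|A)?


P(Low|A) = 19/(19+5) = 19/24

P = 19/24 ≈ 79.17%


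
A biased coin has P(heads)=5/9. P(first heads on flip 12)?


Geometric: P(X=12) = (1-p)^(k-1)×p = (4/9)^11×5/9 = 20971520/282429536481

P(X=12) = 20971520/282429536481 ≈ 0.01%


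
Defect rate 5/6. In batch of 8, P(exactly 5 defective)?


Binomial: P(X=5) = C(8,5)×p^5×(1-p)^3
= 56 × 3125/7776 × 1/216 = 21875/209952

P(X=5) = 21875/209952 ≈ 10.42%


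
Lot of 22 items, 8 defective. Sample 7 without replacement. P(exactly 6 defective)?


Hypergeometric: C(8,6)×C(14,1)/C(22,7)
= 28×14/170544 = 49/21318

P(X=6) = 49/21318 ≈ 0.23%


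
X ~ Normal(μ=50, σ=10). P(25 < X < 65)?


z₁=(25-50)/10=-2.5, z₂=(65-50)/10=1.5
P = Φ(1.5) - Φ(-2.5) = 0.933193 - 0.006210 = 0.926983 ≈ 0.9270

P(25 < X < 65) ≈ 0.9270


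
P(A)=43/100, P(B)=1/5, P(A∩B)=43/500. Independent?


P(A)×P(B) = 43/500
P(A∩B) = 43/500
Equal ✓ → Independent

Yes, independent


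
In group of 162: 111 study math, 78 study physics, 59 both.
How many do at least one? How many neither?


|A∪B| = 111+78-59 = 130
Neither = 162-130 = 32

At least one: 130; Neither: 32


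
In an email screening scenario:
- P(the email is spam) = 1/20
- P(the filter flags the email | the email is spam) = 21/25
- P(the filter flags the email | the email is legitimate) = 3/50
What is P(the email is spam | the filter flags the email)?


Using Bayes' theorem:
P(A|B) = P(B|A)·P(A) / P(B)

P(the filter flags the email) = 21/25 × 1/20 + 3/50 × 19/20
= 21/500 + 57/1000 = 99/1000

P(the email is spam|the filter flags the email) = (21/500) / (99/1000) = 14/33

P(the email is spam|the filter flags the email) = 14/33 ≈ 42.42%


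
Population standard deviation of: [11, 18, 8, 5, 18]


Mean = 60/5 = 12
  (11-12)²=1
  (18-12)²=36
  (8-12)²=16
  (5-12)²=49
  (18-12)²=36
Σ(x-μ)² = 138
σ² = 138/5

σ = √(138/5) ≈ 5.2536


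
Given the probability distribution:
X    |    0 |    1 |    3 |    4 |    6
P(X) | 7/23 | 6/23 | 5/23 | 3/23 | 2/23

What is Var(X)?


E[X] = 45/23
E[X²] = 171/23
Var(X) = E[X²] - (E[X])² = 171/23 - 2025/529 = 1908/529

Var(X) = 1908/529 ≈ 3.6068


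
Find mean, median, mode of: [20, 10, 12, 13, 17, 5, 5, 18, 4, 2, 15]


Sorted: [2, 4, 5, 5, 10, 12, 13, 15, 17, 18, 20]
Mean = 121/11 = 11
Median = 12
Freq: {20: 1, 10: 1, 12: 1, 13: 1, 17: 1, 5: 2, 18: 1, 4: 1, 2: 1, 15: 1}
Mode: [5]

Mean=11, Median=12, Mode=5


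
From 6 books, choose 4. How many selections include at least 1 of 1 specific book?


Complement: C(6,4) - C(5,4) = 15 - 5 = 10

10


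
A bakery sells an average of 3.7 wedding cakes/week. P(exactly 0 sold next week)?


Poisson(λ=3.7): P(X=0) = e^(-λ)×λ^k/k!
= e^(-3.7) × 3.7^0 / 0!
≈ 0.02472352647 × 1 / 1 ≈ 0.024724

P(X=0) ≈ 0.024724 ≈ 2.47%


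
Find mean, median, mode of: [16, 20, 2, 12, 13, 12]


Sorted: [2, 12, 12, 13, 16, 20]
Mean = 75/6 = 25/2
Median = 25/2
Freq: {16: 1, 20: 1, 2: 1, 12: 2, 13: 1}
Mode: [12]

Mean=25/2, Median=25/2, Mode=12


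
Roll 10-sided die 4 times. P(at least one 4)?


P(no 4)^4 = (9/10)^4 = 6561/10000
P(≥1) = 1 - 6561/10000 = 3439/10000

P = 3439/10000 ≈ 34.39%


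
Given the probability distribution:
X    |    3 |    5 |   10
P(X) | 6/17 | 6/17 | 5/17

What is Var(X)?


E[X] = 98/17
E[X²] = 704/17
Var(X) = E[X²] - (E[X])² = 704/17 - 9604/289 = 2364/289

Var(X) = 2364/289 ≈ 8.1799


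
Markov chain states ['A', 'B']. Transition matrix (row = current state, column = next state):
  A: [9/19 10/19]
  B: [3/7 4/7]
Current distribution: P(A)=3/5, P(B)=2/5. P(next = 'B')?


P(next=B) = Σᵢ P(now=i)×P(i→B)
= 3/5×10/19 + 2/5×4/7
= 6/19 + 8/35 = 362/665

P = 362/665 ≈ 0.5444


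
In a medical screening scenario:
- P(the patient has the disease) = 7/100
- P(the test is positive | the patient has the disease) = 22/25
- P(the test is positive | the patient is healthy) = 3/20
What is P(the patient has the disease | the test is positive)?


Using Bayes' theorem:
P(A|B) = P(B|A)·P(A) / P(B)

P(the test is positive) = 22/25 × 7/100 + 3/20 × 93/100
= 77/1250 + 279/2000 = 2011/10000

P(the patient has the disease|the test is positive) = (77/1250) / (2011/10000) = 616/2011

P(the patient has the disease|the test is positive) = 616/2011 ≈ 30.63%


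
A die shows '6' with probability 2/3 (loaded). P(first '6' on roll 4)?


Geometric: P(X=4) = (1-p)^(k-1)×p = (1/3)^3×2/3 = 2/81

P(X=4) = 2/81 ≈ 2.47%


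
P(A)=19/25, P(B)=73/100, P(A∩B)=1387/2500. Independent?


P(A)×P(B) = 1387/2500
P(A∩B) = 1387/2500
Equal ✓ → Independent

Yes, independent


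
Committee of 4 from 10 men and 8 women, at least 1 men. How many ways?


Count by #men:
  1M,3W: C(10,1)×C(8,3)=560
  2M,2W: C(10,2)×C(8,2)=1260
  3M,1W: C(10,3)×C(8,1)=960
  4M,0W: C(10,4)×C(8,0)=210
Total = 2990

2990


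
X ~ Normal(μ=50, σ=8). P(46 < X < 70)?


z₁=(46-50)/8=-0.5, z₂=(70-50)/8=2.5
P = Φ(2.5) - Φ(-0.5) = 0.993790 - 0.308538 = 0.685252 ≈ 0.6853

P(46 < X < 70) ≈ 0.6853


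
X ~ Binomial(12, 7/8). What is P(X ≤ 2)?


P(X ≤ 2) = Σ P(X=i) for i=0..2
P(X=0) = 1/68719476736
P(X=1) = 21/17179869184
P(X=2) = 1617/34359738368
Sum = 3319/68719476736

P(X ≤ 2) = 3319/68719476736 ≈ 0.00%


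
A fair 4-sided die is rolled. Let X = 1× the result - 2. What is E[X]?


E[die] = (1+4)/2 = 5/2
E[X] = 1×5/2 - 2 = 1/2

E[X] = 1/2


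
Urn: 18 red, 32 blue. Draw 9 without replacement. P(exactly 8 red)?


Hypergeometric: C(18,8)×C(32,1)/C(50,9)
= 43758×32/2505433700 = 31824/56941675

P(X=8) = 31824/56941675 ≈ 0.06%


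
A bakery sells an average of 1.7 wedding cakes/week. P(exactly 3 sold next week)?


Poisson(λ=1.7): P(X=3) = e^(-λ)×λ^k/k!
= e^(-1.7) × 1.7^3 / 3!
≈ 0.1826835241 × 4.913 / 6 ≈ 0.149587

P(X=3) ≈ 0.149587 ≈ 14.96%


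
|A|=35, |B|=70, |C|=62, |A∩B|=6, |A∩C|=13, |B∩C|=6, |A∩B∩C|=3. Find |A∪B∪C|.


|A∪B∪C| = 35+70+62-6-13-6+3 = 145

|A∪B∪C| = 145


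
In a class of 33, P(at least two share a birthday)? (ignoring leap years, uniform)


P(all different) = Π(365-i)/365 for i=0..32
= 0.225028
P(match) = 1 - 0.225028 = 0.774972

P ≈ 0.7750 ≈ 77.50%


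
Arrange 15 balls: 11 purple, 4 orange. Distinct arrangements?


15!/(11!×4!) = 1365

1365


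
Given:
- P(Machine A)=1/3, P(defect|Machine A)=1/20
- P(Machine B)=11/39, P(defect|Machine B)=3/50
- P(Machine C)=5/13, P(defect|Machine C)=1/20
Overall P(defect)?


P(B) = Σ P(B|Aᵢ)×P(Aᵢ)
  1/20×1/3 = 1/60
  3/50×11/39 = 11/650
  1/20×5/13 = 1/52
Sum = 103/1950

P(defect) = 103/1950 ≈ 5.28%


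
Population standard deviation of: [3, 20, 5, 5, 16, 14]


Mean = 63/6 = 21/2
  (3-21/2)²=225/4
  (20-21/2)²=361/4
  (5-21/2)²=121/4
  (5-21/2)²=121/4
  (16-21/2)²=121/4
  (14-21/2)²=49/4
Σ(x-μ)² = 499/2
σ² = (499/2)/6 = 499/12

σ = √(499/12) ≈ 6.4485


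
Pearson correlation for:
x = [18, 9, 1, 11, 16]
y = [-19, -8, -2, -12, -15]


n=5, Σx=55, Σy=-56, Σxy=-788, Σx²=783, Σy²=798
r = (5×(-788) - 55×(-56))/√((5×783 - 55²)(5×798 - (-56)²))
= -860/√(890×854) = -860/√760060 ≈ -860/871.8142 ≈ -0.9864

r ≈ -0.9864


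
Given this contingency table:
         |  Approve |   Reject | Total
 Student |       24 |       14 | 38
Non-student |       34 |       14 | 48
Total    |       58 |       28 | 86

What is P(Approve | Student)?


P(Approve | Student) = 24/(24+14) = 24/38 = 12/19

P(Approve|Student) = 12/19 ≈ 63.16%


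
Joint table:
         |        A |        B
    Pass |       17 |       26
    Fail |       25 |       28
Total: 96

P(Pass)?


P(Pass) = (17+26)/96 = 43/96

P(Pass) = 43/96 ≈ 44.79%


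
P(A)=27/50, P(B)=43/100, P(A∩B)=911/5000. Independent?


P(A)×P(B) = 1161/5000
P(A∩B) = 911/5000
Not equal → NOT independent

No, not independent


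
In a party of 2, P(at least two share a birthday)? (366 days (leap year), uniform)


P(all different) = Π(366-i)/366 for i=0..1
= 0.997268
P(match) = 1 - 0.997268 = 0.002732

P ≈ 0.0027 ≈ 0.27%


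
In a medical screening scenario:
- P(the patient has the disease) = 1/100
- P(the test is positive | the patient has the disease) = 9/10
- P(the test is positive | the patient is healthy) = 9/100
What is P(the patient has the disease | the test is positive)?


Using Bayes' theorem:
P(A|B) = P(B|A)·P(A) / P(B)

P(the test is positive) = 9/10 × 1/100 + 9/100 × 99/100
= 9/1000 + 891/10000 = 981/10000

P(the patient has the disease|the test is positive) = (9/1000) / (981/10000) = 10/109

P(the patient has the disease|the test is positive) = 10/109 ≈ 9.17%


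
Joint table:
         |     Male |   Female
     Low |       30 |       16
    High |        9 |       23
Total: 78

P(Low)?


P(Low) = (30+16)/78 = 46/78 = 23/39

P(Low) = 23/39 ≈ 58.97%


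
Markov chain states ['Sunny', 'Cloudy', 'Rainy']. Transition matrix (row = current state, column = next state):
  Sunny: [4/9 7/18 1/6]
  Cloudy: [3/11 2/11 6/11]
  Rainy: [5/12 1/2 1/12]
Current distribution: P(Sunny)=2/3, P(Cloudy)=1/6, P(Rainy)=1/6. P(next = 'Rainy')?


P(next=Rainy) = Σᵢ P(now=i)×P(i→Rainy)
= 2/3×1/6 + 1/6×6/11 + 1/6×1/12
= 1/9 + 1/11 + 1/72 = 19/88

P = 19/88 ≈ 0.2159


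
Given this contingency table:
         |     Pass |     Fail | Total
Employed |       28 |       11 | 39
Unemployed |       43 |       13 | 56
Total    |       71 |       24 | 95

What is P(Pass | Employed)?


P(Pass | Employed) = 28/(28+11) = 28/39

P(Pass|Employed) = 28/39 ≈ 71.79%


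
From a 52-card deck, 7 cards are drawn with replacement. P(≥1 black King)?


P(not a black King) = 50/52 = 25/26
P(none in 7 draws) = (25/26)^7 = 6103515625/8031810176
P(≥1 black King) = 1 - 6103515625/8031810176 = 1928294551/8031810176

P = 1928294551/8031810176 ≈ 24.01%


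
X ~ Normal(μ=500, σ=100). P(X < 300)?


z = (300-500)/100 = -2.0
P(Z < -2.0) = 0.0228

P(X < 300) ≈ 0.0228


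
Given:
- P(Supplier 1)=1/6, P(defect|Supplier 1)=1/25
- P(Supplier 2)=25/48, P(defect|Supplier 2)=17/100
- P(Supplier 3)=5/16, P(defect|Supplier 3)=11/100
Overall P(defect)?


P(B) = Σ P(B|Aᵢ)×P(Aᵢ)
  1/25×1/6 = 1/150
  17/100×25/48 = 17/192
  11/100×5/16 = 11/320
Sum = 311/2400

P(defect) = 311/2400 ≈ 12.96%


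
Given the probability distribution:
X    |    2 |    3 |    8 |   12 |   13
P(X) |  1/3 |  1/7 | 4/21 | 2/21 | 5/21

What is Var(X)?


E[X] = 48/7
E[X²] = 1444/21
Var(X) = E[X²] - (E[X])² = 1444/21 - 2304/49 = 3196/147

Var(X) = 3196/147 ≈ 21.7415


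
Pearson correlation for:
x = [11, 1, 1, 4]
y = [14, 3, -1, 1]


n=4, Σx=17, Σy=17, Σxy=160, Σx²=139, Σy²=207
r = (4×160 - 17×17)/√((4×139 - 17²)(4×207 - 17²))
= 351/√(267×539) = 351/√143913 ≈ 351/379.3587 ≈ 0.9252

r ≈ 0.9252


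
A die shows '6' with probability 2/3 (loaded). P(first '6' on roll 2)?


Geometric: P(X=2) = (1-p)^(k-1)×p = (1/3)^1×2/3 = 2/9

P(X=2) = 2/9 ≈ 22.22%


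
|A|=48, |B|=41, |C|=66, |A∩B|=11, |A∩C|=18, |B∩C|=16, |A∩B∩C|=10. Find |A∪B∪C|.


|A∪B∪C| = 48+41+66-11-18-16+10 = 120

|A∪B∪C| = 120


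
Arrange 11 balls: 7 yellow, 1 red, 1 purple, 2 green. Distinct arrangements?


11!/(7!×1!×1!×2!) = 3960

3960


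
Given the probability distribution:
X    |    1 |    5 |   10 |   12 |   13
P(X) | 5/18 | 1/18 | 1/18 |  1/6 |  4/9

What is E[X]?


E[X] = Σ x·P(X=x)
= (1)×(5/18) + (5)×(1/18) + (10)×(1/18) + (12)×(1/6) + (13)×(4/9)
= 80/9

E[X] = 80/9


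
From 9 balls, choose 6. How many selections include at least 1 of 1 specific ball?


Complement: C(9,6) - C(8,6) = 84 - 28 = 56

56


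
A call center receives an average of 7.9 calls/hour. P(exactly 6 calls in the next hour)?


Poisson(λ=7.9): P(X=6) = e^(-λ)×λ^k/k!
= e^(-7.9) × 7.9^6 / 6!
≈ 0.0003707435405 × 243087.455521 / 720 ≈ 0.125171

P(X=6) ≈ 0.125171 ≈ 12.52%


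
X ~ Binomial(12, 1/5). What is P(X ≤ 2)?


P(X ≤ 2) = Σ P(X=i) for i=0..2
P(X=0) = 16777216/244140625
P(X=1) = 50331648/244140625
P(X=2) = 69206016/244140625
Sum = 27262976/48828125

P(X ≤ 2) = 27262976/48828125 ≈ 55.83%


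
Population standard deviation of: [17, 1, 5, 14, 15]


Mean = 52/5
  (17-52/5)²=1089/25
  (1-52/5)²=2209/25
  (5-52/5)²=729/25
  (14-52/5)²=324/25
  (15-52/5)²=529/25
Σ(x-μ)² = 976/5
σ² = (976/5)/5 = 976/25

σ = √(976/25) ≈ 6.2482


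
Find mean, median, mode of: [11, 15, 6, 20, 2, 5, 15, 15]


Sorted: [2, 5, 6, 11, 15, 15, 15, 20]
Mean = 89/8
Median = 13
Freq: {11: 1, 15: 3, 6: 1, 20: 1, 2: 1, 5: 1}
Mode: [15]

Mean=89/8, Median=13, Mode=15


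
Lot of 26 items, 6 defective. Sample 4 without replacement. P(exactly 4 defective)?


Hypergeometric: C(6,4)×C(20,0)/C(26,4)
= 15×1/14950 = 3/2990

P(X=4) = 3/2990 ≈ 0.10%


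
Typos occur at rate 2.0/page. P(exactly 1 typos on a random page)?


Poisson(λ=2.0): P(X=1) = e^(-λ)×λ^k/k!
= e^(-2.0) × 2.0^1 / 1!
≈ 0.1353352832 × 2 / 1 ≈ 0.270671

P(X=1) ≈ 0.270671 ≈ 27.07%


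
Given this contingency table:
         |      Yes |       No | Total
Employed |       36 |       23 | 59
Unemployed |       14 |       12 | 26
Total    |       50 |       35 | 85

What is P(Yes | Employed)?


P(Yes | Employed) = 36/(36+23) = 36/59

P(Yes|Employed) = 36/59 ≈ 61.02%


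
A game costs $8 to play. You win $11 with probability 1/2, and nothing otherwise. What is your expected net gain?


E[gain] = (11-8)×1/2 + (-8)×1/2
= 3/2 - 4 = -5/2

Expected net gain = $-5/2 ≈ $-2.50


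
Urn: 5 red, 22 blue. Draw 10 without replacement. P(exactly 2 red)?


Hypergeometric: C(5,2)×C(22,8)/C(27,10)
= 10×319770/8436285 = 340/897

P(X=2) = 340/897 ≈ 37.90%


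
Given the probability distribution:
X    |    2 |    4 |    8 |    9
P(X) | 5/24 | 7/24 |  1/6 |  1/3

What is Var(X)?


E[X] = 71/12
E[X²] = 259/6
Var(X) = E[X²] - (E[X])² = 259/6 - 5041/144 = 1175/144

Var(X) = 1175/144 ≈ 8.1597


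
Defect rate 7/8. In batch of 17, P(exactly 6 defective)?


Binomial: P(X=6) = C(17,6)×p^6×(1-p)^11
= 12376 × 117649/262144 × 1/8589934592 = 182003003/281474976710656

P(X=6) = 182003003/281474976710656 ≈ 0.00%


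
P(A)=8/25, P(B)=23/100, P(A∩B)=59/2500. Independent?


P(A)×P(B) = 46/625
P(A∩B) = 59/2500
Not equal → NOT independent

No, not independent


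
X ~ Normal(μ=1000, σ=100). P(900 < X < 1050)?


z₁=(900-1000)/100=-1.0, z₂=(1050-1000)/100=0.5
P = Φ(0.5) - Φ(-1.0) = 0.691462 - 0.158655 = 0.532807 ≈ 0.5328

P(900 < X < 1050) ≈ 0.5328


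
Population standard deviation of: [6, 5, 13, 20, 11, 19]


Mean = 74/6 = 37/3
  (6-37/3)²=361/9
  (5-37/3)²=484/9
  (13-37/3)²=4/9
  (20-37/3)²=529/9
  (11-37/3)²=16/9
  (19-37/3)²=400/9
Σ(x-μ)² = 598/3
σ² = (598/3)/6 = 299/9

σ = √(299/9) ≈ 5.7639


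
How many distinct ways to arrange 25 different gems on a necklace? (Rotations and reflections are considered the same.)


Free circular arrangements: rotations and reflections both identified.
(n-1)!/2 = 24!/2 = 620448401733239439360000/2 = 310224200866619719680000

310224200866619719680000


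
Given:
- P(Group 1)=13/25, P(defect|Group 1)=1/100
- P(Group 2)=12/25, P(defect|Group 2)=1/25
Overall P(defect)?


P(B) = Σ P(B|Aᵢ)×P(Aᵢ)
  1/100×13/25 = 13/2500
  1/25×12/25 = 12/625
Sum = 61/2500

P(defect) = 61/2500 ≈ 2.44%


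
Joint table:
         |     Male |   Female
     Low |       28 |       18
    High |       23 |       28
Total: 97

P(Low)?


P(Low) = (28+18)/97 = 46/97

P(Low) = 46/97 ≈ 47.42%


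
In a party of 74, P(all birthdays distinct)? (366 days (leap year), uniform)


P(all different) = Π(366-i)/366 for i=0..73
= (366/366)×(365/366)×...×(293/366)
= 0.000360

P ≈ 0.0004 ≈ 0.04%


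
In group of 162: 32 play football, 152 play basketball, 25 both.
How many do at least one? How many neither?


|A∪B| = 32+152-25 = 159
Neither = 162-159 = 3

At least one: 159; Neither: 3


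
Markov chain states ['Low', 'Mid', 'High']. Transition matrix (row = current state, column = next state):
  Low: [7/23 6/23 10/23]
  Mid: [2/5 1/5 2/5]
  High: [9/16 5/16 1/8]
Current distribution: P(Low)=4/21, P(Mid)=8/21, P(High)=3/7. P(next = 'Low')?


P(next=Low) = Σᵢ P(now=i)×P(i→Low)
= 4/21×7/23 + 8/21×2/5 + 3/7×9/16
= 4/69 + 16/105 + 27/112 = 17443/38640

P = 17443/38640 ≈ 0.4514


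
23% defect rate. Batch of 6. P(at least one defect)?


P(all good) = (77/100)^6 = 208422380089/1000000000000
P(≥1 defect) = 791577619911/1000000000000

P = 791577619911/1000000000000 ≈ 79.16%


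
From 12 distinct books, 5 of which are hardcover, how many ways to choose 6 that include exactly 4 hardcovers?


Choose 4 of the 5 hardcovers and 2 of the other 7 books:
C(5,4)×C(7,2) = 5×21 = 105

105


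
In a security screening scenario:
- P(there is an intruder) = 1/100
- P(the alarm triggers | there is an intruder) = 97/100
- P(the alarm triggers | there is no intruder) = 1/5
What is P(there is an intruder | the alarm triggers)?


Using Bayes' theorem:
P(A|B) = P(B|A)·P(A) / P(B)

P(the alarm triggers) = 97/100 × 1/100 + 1/5 × 99/100
= 97/10000 + 99/500 = 2077/10000

P(there is an intruder|the alarm triggers) = (97/10000) / (2077/10000) = 97/2077

P(there is an intruder|the alarm triggers) = 97/2077 ≈ 4.67%


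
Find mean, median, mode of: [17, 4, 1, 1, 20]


Sorted: [1, 1, 4, 17, 20]
Mean = 43/5
Median = 4
Freq: {17: 1, 4: 1, 1: 2, 20: 1}
Mode: [1]

Mean=43/5, Median=4, Mode=1


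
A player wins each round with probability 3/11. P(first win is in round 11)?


Geometric: P(X=11) = (1-p)^(k-1)×p = (8/11)^10×3/11 = 3221225472/285311670611

P(X=11) = 3221225472/285311670611 ≈ 1.13%


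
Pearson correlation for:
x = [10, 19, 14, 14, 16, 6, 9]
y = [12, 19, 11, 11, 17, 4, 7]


n=7, Σx=88, Σy=81, Σxy=1148, Σx²=1226, Σy²=1101
r = (7×1148 - 88×81)/√((7×1226 - 88²)(7×1101 - 81²))
= 908/√(838×1146) = 908/√960348 ≈ 908/979.9735 ≈ 0.9266

r ≈ 0.9266


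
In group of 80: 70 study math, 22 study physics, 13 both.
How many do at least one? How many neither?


|A∪B| = 70+22-13 = 79
Neither = 80-79 = 1

At least one: 79; Neither: 1


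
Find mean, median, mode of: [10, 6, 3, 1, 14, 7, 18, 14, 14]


Sorted: [1, 3, 6, 7, 10, 14, 14, 14, 18]
Mean = 87/9 = 29/3
Median = 10
Freq: {10: 1, 6: 1, 3: 1, 1: 1, 14: 3, 7: 1, 18: 1}
Mode: [14]

Mean=29/3, Median=10, Mode=14


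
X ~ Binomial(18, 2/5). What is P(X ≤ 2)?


P(X ≤ 2) = Σ P(X=i) for i=0..2
P(X=0) = 387420489/3814697265625
P(X=1) = 4649045868/3814697265625
P(X=2) = 26344593252/3814697265625
Sum = 31381059609/3814697265625

P(X ≤ 2) = 31381059609/3814697265625 ≈ 0.82%


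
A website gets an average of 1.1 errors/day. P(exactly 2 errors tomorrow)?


Poisson(λ=1.1): P(X=2) = e^(-λ)×λ^k/k!
= e^(-1.1) × 1.1^2 / 2!
≈ 0.3328710837 × 1.21 / 2 ≈ 0.201387

P(X=2) ≈ 0.201387 ≈ 20.14%


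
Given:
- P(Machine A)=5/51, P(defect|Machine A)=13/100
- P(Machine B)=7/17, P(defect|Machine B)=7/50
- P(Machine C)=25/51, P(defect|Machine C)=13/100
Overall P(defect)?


P(B) = Σ P(B|Aᵢ)×P(Aᵢ)
  13/100×5/51 = 13/1020
  7/50×7/17 = 49/850
  13/100×25/51 = 13/204
Sum = 57/425

P(defect) = 57/425 ≈ 13.41%


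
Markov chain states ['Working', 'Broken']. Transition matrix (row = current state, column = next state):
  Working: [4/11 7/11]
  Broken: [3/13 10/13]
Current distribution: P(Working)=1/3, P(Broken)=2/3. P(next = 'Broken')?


P(next=Broken) = Σᵢ P(now=i)×P(i→Broken)
= 1/3×7/11 + 2/3×10/13
= 7/33 + 20/39 = 311/429

P = 311/429 ≈ 0.7249


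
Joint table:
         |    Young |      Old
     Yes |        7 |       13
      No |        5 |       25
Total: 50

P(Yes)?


P(Yes) = (7+13)/50 = 20/50 = 2/5

P(Yes) = 2/5 ≈ 40.00%


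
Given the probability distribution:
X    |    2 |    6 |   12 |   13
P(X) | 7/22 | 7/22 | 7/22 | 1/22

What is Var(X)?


E[X] = 153/22
E[X²] = 1457/22
Var(X) = E[X²] - (E[X])² = 1457/22 - 23409/484 = 8645/484

Var(X) = 8645/484 ≈ 17.8616


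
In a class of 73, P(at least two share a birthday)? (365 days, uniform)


P(all different) = Π(365-i)/365 for i=0..72
= 0.000439
P(match) = 1 - 0.000439 = 0.999561

P ≈ 0.9996 ≈ 99.96%


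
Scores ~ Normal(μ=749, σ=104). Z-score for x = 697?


z = (x - μ)/σ = (697 - 749)/104 = -0.5

z = -0.5


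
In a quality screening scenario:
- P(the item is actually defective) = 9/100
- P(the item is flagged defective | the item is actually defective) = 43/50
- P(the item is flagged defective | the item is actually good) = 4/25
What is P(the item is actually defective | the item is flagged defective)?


Using Bayes' theorem:
P(A|B) = P(B|A)·P(A) / P(B)

P(the item is flagged defective) = 43/50 × 9/100 + 4/25 × 91/100
= 387/5000 + 91/625 = 223/1000

P(the item is actually defective|the item is flagged defective) = (387/5000) / (223/1000) = 387/1115

P(the item is actually defective|the item is flagged defective) = 387/1115 ≈ 34.71%


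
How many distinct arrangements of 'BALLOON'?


Letters: 7, freq: {'B': 1, 'A': 1, 'L': 2, 'O': 2, 'N': 1}
7!/(1!×1!×2!×2!×1!) = 5040/4 = 1260

1260


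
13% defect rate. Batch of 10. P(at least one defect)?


P(all good) = (87/100)^10 = 24842341419143568849/100000000000000000000
P(≥1 defect) = 75157658580856431151/100000000000000000000

P = 75157658580856431151/100000000000000000000 ≈ 75.16%


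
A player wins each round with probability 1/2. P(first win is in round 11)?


Geometric: P(X=11) = (1-p)^(k-1)×p = (1/2)^10×1/2 = 1/2048

P(X=11) = 1/2048 ≈ 0.05%


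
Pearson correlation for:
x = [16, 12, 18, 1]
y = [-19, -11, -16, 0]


n=4, Σx=47, Σy=-46, Σxy=-724, Σx²=725, Σy²=738
r = (4×(-724) - 47×(-46))/√((4×725 - 47²)(4×738 - (-46)²))
= -734/√(691×836) = -734/√577676 ≈ -734/760.0500 ≈ -0.9657

r ≈ -0.9657


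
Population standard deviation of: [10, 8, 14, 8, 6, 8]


Mean = 54/6 = 9
  (10-9)²=1
  (8-9)²=1
  (14-9)²=25
  (8-9)²=1
  (6-9)²=9
  (8-9)²=1
Σ(x-μ)² = 38
σ² = 38/6 = 19/3

σ = √(19/3) ≈ 2.5166


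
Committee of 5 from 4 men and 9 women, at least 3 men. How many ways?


Count by #men:
  3M,2W: C(4,3)×C(9,2)=144
  4M,1W: C(4,4)×C(9,1)=9
Total = 153

153


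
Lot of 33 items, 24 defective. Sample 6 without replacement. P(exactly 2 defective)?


Hypergeometric: C(24,2)×C(9,4)/C(33,6)
= 276×126/1107568 = 621/19778

P(X=2) = 621/19778 ≈ 3.14%


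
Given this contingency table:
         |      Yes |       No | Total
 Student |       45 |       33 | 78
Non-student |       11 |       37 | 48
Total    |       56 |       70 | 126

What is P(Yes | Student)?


P(Yes | Student) = 45/(45+33) = 45/78 = 15/26

P(Yes|Student) = 15/26 ≈ 57.69%


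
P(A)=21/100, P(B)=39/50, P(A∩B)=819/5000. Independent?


P(A)×P(B) = 819/5000
P(A∩B) = 819/5000
Equal ✓ → Independent

Yes, independent


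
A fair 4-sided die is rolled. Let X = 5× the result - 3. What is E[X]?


E[die] = (1+4)/2 = 5/2
E[X] = 5×5/2 - 3 = 19/2

E[X] = 19/2


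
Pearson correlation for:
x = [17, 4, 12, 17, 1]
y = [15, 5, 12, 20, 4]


n=5, Σx=51, Σy=56, Σxy=763, Σx²=739, Σy²=810
r = (5×763 - 51×56)/√((5×739 - 51²)(5×810 - 56²))
= 959/√(1094×914) = 959/√999916 ≈ 959/999.9580 ≈ 0.9590

r ≈ 0.9590


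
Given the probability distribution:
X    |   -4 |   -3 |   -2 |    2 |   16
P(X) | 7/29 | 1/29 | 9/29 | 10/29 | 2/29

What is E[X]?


E[X] = Σ x·P(X=x)
= (-4)×(7/29) + (-3)×(1/29) + (-2)×(9/29) + (2)×(10/29) + (16)×(2/29)
= 3/29

E[X] = 3/29


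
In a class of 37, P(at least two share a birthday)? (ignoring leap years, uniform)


P(all different) = Π(365-i)/365 for i=0..36
= 0.151266
P(match) = 1 - 0.151266 = 0.848734

P ≈ 0.8487 ≈ 84.87%


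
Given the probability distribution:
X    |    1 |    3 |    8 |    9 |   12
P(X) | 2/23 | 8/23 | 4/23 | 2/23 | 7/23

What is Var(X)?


E[X] = 160/23
E[X²] = 1500/23
Var(X) = E[X²] - (E[X])² = 1500/23 - 25600/529 = 8900/529

Var(X) = 8900/529 ≈ 16.8242


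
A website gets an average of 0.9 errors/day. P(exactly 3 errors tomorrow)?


Poisson(λ=0.9): P(X=3) = e^(-λ)×λ^k/k!
= e^(-0.9) × 0.9^3 / 3!
≈ 0.4065696597 × 0.729 / 6 ≈ 0.049398

P(X=3) ≈ 0.049398 ≈ 4.94%


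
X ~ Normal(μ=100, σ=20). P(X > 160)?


z = (160-100)/20 = 3.0
P(X > 160) = 1 - P(Z ≤ 3.0) = 1 - 0.9987 = 0.0013

P(X > 160) ≈ 0.0013


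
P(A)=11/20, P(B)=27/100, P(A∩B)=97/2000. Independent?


P(A)×P(B) = 297/2000
P(A∩B) = 97/2000
Not equal → NOT independent

No, not independent


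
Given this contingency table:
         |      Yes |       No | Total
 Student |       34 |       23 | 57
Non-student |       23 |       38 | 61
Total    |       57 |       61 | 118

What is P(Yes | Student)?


P(Yes | Student) = 34/(34+23) = 34/57

P(Yes|Student) = 34/57 ≈ 59.65%


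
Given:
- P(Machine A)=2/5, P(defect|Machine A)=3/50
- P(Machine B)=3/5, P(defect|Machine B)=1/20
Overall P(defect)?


P(B) = Σ P(B|Aᵢ)×P(Aᵢ)
  3/50×2/5 = 3/125
  1/20×3/5 = 3/100
Sum = 27/500

P(defect) = 27/500 ≈ 5.40%


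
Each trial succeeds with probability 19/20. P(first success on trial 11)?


Geometric: P(X=11) = (1-p)^(k-1)×p = (1/20)^10×19/20 = 19/204800000000000

P(X=11) = 19/204800000000000 ≈ 0.00%


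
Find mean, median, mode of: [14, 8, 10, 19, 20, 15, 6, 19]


Sorted: [6, 8, 10, 14, 15, 19, 19, 20]
Mean = 111/8
Median = 29/2
Freq: {14: 1, 8: 1, 10: 1, 19: 2, 20: 1, 15: 1, 6: 1}
Mode: [19]

Mean=111/8, Median=29/2, Mode=19


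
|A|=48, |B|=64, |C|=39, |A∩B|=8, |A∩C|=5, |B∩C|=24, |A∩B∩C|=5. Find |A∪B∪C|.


|A∪B∪C| = 48+64+39-8-5-24+5 = 119

|A∪B∪C| = 119


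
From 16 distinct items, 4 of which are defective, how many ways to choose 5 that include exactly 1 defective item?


Choose 1 of the 4 defective items and 4 of the other 12 items:
C(4,1)×C(12,4) = 4×495 = 1980

1980


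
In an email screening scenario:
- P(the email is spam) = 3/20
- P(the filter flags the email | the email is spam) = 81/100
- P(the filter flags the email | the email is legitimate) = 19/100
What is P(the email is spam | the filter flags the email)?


Using Bayes' theorem:
P(A|B) = P(B|A)·P(A) / P(B)

P(the filter flags the email) = 81/100 × 3/20 + 19/100 × 17/20
= 243/2000 + 323/2000 = 283/1000

P(the email is spam|the filter flags the email) = (243/2000) / (283/1000) = 243/566

P(the email is spam|the filter flags the email) = 243/566 ≈ 42.93%
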